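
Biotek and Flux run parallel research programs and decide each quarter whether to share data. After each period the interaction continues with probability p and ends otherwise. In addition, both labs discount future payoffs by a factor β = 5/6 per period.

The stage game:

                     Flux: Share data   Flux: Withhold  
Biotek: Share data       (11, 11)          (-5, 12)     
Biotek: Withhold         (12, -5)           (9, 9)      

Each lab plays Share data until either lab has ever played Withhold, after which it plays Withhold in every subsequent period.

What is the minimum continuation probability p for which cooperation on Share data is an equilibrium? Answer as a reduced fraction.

Expected continuation weight on next period's payoff is β·p = 5/6·p, which plays the role of the discount factor.
Cooperation requires 5/6·p ≥ (12−11)/(12−9) = 1/3, hence p ≥ 2/5.

2/5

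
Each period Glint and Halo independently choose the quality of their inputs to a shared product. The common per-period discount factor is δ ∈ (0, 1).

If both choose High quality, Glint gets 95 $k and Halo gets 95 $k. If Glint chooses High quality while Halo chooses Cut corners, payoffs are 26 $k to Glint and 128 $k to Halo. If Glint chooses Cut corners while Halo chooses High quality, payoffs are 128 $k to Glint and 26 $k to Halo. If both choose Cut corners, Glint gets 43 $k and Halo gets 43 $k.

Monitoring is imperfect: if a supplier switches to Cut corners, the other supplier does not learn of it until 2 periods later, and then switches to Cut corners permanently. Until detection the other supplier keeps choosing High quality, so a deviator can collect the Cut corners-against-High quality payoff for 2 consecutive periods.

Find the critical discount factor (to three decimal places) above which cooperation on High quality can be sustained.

A deviator earns 128 for 2 periods, then 43 forever; cooperating earns 95 forever. Multiplying the IC by (1−δ):
95 ≥ 128(1−δ^2) + 43δ^2, so 85·δ^2 ≥ 33 and δ^2 ≥ 33/85.
δ ≥ (33/85)^(1/2) ≈ 0.623.

0.623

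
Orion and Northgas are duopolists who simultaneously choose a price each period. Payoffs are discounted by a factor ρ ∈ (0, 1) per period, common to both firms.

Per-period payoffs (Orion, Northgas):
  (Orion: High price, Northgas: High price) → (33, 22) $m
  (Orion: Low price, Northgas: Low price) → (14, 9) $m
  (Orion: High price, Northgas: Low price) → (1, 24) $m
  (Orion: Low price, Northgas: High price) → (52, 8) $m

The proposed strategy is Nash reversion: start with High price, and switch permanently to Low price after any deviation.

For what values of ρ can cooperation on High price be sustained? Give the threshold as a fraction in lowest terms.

Orion: cooperation gives 33 each period; deviation gives 52 once then 14 forever.
  33/(1−ρ) ≥ 52 + 14ρ/(1−ρ) ⇒ ρ ≥ 19/38 = 1/2.
Northgas: cooperation gives 22 each period; deviation gives 24 once then 9 forever.
  ρ ≥ 2/15.
Both must hold, so the binding constraint is Orion's: ρ ≥ 1/2.

1/2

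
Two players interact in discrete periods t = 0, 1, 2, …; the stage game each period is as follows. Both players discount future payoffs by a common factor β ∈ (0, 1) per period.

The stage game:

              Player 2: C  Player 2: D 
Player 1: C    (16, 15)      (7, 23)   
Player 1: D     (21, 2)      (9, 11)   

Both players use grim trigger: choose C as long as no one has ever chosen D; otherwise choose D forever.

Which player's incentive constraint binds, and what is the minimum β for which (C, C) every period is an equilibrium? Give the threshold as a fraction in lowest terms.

For Player 1: deviation gain 21−16 = 5, per-period punishment loss 16−9 = 7. IC gives β ≥ 5/12.
For Player 2: gain 8, loss 4 per period, so β ≥ 8/12 = 2/3.
The tighter constraint is Player 2's, so cooperation needs β ≥ 2/3.

Player 2; β ≥ 2/3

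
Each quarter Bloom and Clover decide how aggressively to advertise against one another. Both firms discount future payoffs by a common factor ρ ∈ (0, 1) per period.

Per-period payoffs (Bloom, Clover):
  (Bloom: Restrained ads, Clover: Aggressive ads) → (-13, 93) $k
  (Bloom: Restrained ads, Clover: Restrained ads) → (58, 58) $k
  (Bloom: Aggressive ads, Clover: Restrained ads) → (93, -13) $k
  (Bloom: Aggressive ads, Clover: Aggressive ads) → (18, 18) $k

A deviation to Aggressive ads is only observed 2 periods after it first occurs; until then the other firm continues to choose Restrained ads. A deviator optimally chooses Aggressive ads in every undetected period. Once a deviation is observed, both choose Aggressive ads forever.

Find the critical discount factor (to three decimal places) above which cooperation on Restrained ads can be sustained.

The best deviation is to choose Aggressive ads for all 2 undetected periods, earning 93 each, then 18 forever once detected.
Deviation value: 93(1−ρ^2)/(1−ρ) + 18ρ^2/(1−ρ); cooperation value: 58/(1−ρ).
IC: 58 ≥ 93(1−ρ^2) + 18ρ^2 = 93 − 75ρ^2.
So ρ^2 ≥ 35/75 = 7/15, giving ρ ≥ (7/15)^(1/2) ≈ 0.683.

0.683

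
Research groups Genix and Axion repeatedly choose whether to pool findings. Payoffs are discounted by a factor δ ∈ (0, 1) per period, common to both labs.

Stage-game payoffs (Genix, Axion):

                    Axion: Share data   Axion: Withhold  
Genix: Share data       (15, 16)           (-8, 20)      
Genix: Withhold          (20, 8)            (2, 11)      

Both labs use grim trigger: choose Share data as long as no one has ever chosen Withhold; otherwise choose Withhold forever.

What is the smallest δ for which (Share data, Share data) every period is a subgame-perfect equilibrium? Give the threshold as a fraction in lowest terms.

Genix: cooperation gives 15 each period; deviation gives 20 once then 2 forever.
  15/(1−δ) ≥ 20 + 2δ/(1−δ) ⇒ δ ≥ 5/18.
Axion: cooperation gives 16 each period; deviation gives 20 once then 11 forever.
  δ ≥ 4/9.
Both must hold, so the binding constraint is Axion's: δ ≥ 4/9.

4/9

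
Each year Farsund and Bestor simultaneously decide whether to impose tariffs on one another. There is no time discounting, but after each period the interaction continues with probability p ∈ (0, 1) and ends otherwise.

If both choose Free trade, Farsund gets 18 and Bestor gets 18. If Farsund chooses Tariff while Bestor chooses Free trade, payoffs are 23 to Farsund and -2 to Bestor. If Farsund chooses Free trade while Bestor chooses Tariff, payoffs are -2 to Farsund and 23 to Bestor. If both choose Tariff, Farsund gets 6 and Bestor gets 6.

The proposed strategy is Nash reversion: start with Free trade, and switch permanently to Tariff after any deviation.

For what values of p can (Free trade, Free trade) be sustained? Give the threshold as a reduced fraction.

5/17

With no time discounting, the continuation probability p plays the role of the discount factor.
Grim-trigger IC: 18/(1−p) ≥ 23 + 6p/(1−p) ⇒ p ≥ (23−18)/(23−6) = 5/17.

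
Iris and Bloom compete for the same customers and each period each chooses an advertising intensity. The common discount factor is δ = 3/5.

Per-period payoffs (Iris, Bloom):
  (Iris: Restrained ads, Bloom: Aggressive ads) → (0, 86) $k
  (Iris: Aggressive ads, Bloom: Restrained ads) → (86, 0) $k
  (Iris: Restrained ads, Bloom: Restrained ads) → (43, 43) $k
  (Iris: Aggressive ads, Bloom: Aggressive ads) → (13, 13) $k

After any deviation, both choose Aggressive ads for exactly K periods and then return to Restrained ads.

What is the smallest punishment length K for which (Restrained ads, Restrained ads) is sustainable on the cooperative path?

IC: δ(1−δ^K)/(1−δ) ≥ (86−43)/(43−13) = 43/30.
With δ = 3/5: need 1 − δ^K ≥ 43/30·(1−3/5)/(3/5), i.e. δ^K ≤ 0.0444.
Since (3/5)^6 = 0.0467 and (3/5)^7 = 0.0280, the smallest such K is 7.

7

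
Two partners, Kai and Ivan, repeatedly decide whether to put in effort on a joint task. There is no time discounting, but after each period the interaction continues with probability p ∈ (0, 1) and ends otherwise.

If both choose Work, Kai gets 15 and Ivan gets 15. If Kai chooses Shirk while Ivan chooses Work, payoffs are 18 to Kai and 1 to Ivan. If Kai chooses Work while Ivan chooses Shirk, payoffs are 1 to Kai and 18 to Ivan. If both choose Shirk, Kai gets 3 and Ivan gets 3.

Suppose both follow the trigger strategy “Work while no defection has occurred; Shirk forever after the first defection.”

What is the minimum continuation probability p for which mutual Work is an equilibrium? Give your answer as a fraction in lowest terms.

Expected cooperation value is 15 + p·15 + p²·15 + … = 15/(1−p); deviation gives 18 + p·3/(1−p).
15 ≥ 18(1−p) + 3p ⇒ 15p ≥ 3 ⇒ p ≥ 3/15 = 1/5.

1/5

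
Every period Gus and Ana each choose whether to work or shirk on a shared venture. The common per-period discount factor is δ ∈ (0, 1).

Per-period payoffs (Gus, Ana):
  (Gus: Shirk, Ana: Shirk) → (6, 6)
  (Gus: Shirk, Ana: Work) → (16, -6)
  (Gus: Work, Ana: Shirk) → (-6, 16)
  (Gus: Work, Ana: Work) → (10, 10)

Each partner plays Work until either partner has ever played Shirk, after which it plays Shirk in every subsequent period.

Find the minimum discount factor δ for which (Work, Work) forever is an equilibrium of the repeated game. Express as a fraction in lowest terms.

Under grim trigger the critical discount factor is (T−C)/(T−P) with T = 16, C = 10, P = 6.
δ* = (16−10)/(16−6) = 6/10 = 3/5.

3/5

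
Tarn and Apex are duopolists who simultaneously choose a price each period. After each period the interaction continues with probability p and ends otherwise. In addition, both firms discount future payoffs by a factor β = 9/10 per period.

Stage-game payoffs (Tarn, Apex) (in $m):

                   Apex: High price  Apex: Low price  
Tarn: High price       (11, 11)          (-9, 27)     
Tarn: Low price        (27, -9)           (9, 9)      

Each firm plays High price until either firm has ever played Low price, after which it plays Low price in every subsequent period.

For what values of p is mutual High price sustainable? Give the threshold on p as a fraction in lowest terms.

Expected continuation weight on next period's payoff is β·p = 9/10·p, which plays the role of the discount factor.
Cooperation requires 9/10·p ≥ (27−11)/(27−9) = 8/9, hence p ≥ 80/81.

80/81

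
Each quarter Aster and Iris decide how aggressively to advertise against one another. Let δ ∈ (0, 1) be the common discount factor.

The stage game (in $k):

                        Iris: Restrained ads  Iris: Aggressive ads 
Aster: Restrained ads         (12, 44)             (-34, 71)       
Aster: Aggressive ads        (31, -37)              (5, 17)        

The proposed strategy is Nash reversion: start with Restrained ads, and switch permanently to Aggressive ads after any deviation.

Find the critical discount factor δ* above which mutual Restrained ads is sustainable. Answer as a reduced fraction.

19/26

For Aster: deviation gain 31−12 = 19, per-period punishment loss 12−5 = 7. IC gives δ ≥ 19/26.
For Iris: gain 27, loss 27 per period, so δ ≥ 27/54 = 1/2.
The tighter constraint is Aster's, so cooperation needs δ ≥ 19/26.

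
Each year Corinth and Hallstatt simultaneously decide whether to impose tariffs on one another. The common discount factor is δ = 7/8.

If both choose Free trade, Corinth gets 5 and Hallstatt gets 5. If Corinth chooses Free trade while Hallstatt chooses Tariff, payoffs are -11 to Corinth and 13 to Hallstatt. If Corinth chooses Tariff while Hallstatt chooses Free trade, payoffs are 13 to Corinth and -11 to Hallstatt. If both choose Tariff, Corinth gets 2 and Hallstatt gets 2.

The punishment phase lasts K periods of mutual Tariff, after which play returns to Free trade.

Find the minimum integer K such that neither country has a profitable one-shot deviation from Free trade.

IC: δ(1−δ^K)/(1−δ) ≥ (13−5)/(5−2) = 8/3.
With δ = 7/8: need 1 − δ^K ≥ 8/3·(1−7/8)/(7/8), i.e. δ^K ≤ 0.6190.
Since (7/8)^3 = 0.6699 and (7/8)^4 = 0.5862, the smallest such K is 4.

4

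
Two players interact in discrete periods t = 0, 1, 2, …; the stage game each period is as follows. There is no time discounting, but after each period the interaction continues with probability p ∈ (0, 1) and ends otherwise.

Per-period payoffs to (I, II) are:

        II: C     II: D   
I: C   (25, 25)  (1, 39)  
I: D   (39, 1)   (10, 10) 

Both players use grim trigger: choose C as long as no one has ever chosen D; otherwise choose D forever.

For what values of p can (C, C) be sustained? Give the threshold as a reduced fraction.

14/29

Expected cooperation value is 25 + p·25 + p²·25 + … = 25/(1−p); deviation gives 39 + p·10/(1−p).
25 ≥ 39(1−p) + 10p ⇒ 29p ≥ 14 ⇒ p ≥ 14/29.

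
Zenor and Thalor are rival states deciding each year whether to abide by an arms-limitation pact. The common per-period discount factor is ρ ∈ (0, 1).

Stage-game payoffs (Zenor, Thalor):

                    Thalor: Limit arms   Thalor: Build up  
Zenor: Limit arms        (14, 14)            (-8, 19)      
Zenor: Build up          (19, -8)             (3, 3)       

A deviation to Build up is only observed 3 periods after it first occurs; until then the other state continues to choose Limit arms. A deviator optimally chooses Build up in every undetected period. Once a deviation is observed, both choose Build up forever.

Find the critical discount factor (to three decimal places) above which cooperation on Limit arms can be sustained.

0.679

Deviating for the 3 undetected periods gains 19−14 = 5 per period over cooperation, then loses 14−3 = 11 per period forever once punishment starts.
Gain: 5(1 + ρ + … + ρ^2); loss: 11·ρ^3/(1−ρ).
No profitable deviation ⇔ 5(1−ρ^3) ≤ 11·ρ^3, i.e. ρ^3 ≥ 5/(5+11) = 5/16.
Hence ρ ≥ (5/16)^(1/3) ≈ 0.679.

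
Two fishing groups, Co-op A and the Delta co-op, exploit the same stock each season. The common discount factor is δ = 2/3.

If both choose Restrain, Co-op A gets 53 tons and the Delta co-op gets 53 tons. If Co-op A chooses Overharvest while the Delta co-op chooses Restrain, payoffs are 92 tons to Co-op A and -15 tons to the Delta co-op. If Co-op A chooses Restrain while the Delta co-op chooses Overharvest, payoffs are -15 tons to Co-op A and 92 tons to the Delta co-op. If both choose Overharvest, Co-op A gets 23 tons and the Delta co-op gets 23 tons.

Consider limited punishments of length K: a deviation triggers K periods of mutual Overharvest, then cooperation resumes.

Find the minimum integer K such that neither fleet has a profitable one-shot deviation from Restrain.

Need Σ_{k=1}^{K} δ^k ≥ (92−53)/(53−23) = 1.3000 at δ = 2/3.
At K = 2 the sum is 1.1111 < 1.3000; at K = 3 it is 1.4074 ≥ 1.3000.
So the minimum punishment length is K = 3.

3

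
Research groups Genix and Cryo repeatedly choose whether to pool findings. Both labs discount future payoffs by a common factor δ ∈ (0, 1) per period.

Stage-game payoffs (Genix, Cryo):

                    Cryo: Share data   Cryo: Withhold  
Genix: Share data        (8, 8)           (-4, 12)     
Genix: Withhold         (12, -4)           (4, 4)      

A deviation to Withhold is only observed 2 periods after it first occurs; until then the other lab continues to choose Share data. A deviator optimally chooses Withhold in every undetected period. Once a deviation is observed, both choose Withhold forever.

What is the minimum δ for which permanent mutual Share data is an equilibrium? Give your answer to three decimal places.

A deviator earns 12 for 2 periods, then 4 forever; cooperating earns 8 forever. Multiplying the IC by (1−δ):
8 ≥ 12(1−δ^2) + 4δ^2, so 8·δ^2 ≥ 4 and δ^2 ≥ 1/2.
δ ≥ (1/2)^(1/2) ≈ 0.707.

0.707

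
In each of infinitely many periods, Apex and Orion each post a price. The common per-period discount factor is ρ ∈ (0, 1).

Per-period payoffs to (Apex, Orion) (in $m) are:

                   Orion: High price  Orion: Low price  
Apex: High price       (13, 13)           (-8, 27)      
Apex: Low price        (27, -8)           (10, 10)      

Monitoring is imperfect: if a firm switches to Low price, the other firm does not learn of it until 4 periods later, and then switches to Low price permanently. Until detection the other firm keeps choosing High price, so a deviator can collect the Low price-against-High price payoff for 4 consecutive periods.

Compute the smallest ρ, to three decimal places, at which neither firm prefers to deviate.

A deviator earns 27 for 4 periods, then 10 forever; cooperating earns 13 forever. Multiplying the IC by (1−ρ):
13 ≥ 27(1−ρ^4) + 10ρ^4, so 17·ρ^4 ≥ 14 and ρ^4 ≥ 14/17.
ρ ≥ (14/17)^(1/4) ≈ 0.953.

0.953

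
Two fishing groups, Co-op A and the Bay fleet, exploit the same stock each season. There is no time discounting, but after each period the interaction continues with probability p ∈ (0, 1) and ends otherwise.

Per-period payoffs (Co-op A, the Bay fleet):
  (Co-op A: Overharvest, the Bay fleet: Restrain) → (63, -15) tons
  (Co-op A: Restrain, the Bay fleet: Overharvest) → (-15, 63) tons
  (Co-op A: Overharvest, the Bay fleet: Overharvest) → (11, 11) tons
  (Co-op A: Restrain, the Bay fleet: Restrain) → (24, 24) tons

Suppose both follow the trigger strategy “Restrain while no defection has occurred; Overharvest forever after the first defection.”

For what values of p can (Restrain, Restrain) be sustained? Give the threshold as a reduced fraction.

3/4

Expected cooperation value is 24 + p·24 + p²·24 + … = 24/(1−p); deviation gives 63 + p·11/(1−p).
24 ≥ 63(1−p) + 11p ⇒ 52p ≥ 39 ⇒ p ≥ 39/52 = 3/4.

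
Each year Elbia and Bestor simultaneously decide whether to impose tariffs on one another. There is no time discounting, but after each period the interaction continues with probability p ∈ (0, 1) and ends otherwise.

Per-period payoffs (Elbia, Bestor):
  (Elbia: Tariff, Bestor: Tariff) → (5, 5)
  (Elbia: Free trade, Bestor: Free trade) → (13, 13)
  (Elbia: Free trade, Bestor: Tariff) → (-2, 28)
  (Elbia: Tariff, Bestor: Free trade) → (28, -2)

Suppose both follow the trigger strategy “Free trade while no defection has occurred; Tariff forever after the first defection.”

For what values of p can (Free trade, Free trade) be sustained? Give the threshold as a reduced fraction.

15/23

Expected cooperation value is 13 + p·13 + p²·13 + … = 13/(1−p); deviation gives 28 + p·5/(1−p).
13 ≥ 28(1−p) + 5p ⇒ 23p ≥ 15 ⇒ p ≥ 15/23.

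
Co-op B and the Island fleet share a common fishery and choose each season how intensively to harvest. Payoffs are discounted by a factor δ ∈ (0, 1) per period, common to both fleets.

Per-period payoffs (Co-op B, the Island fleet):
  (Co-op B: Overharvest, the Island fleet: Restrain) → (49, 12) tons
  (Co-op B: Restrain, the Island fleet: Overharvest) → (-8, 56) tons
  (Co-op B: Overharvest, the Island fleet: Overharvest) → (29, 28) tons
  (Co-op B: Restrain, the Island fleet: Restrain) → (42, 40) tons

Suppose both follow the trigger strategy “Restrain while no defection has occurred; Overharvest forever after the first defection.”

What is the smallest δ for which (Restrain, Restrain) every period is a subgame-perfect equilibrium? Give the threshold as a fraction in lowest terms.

4/7

Co-op B: cooperation gives 42 each period; deviation gives 49 once then 29 forever.
  42/(1−δ) ≥ 49 + 29δ/(1−δ) ⇒ δ ≥ 7/20.
the Island fleet: cooperation gives 40 each period; deviation gives 56 once then 28 forever.
  δ ≥ 16/28 = 4/7.
Both must hold, so the binding constraint is the Island fleet's: δ ≥ 4/7.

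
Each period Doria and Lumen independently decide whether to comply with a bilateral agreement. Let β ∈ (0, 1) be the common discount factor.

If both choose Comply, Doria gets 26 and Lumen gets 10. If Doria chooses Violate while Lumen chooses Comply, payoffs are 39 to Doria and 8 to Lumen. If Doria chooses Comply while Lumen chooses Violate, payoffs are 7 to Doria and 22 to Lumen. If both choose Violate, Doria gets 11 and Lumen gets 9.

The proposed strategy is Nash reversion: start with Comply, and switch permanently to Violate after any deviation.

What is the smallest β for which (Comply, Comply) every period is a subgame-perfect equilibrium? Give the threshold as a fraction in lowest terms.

Doria's threshold: (39−26)/(39−11) = 13/28.
Lumen's threshold: (22−10)/(22−9) = 12/13.
13/28 < 12/13, so Lumen binds and β* = 12/13.

12/13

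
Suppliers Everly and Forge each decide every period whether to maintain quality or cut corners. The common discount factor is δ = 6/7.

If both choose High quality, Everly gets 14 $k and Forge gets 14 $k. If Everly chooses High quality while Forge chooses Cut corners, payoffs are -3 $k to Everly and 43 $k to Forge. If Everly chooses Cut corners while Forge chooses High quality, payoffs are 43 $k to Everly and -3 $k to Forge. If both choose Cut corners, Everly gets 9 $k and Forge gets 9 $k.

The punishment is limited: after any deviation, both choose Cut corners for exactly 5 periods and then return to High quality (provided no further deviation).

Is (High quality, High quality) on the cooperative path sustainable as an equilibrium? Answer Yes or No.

Comparing payoff streams over the 6 periods until play realigns: cooperate → 14(1+δ+…+δ^5); deviate → 43 + 9(δ+…+δ^5).
Cooperation is sustained iff (14−9)(δ+…+δ^5) ≥ 43−14.
δ+…+δ^5 = 6/7·(1−(6/7)^5)/(1−6/7) = 3.2240, and (43−14)/(14−9) = 5.8000.
3.2240 < 5.8000, so cooperation is not sustainable.

No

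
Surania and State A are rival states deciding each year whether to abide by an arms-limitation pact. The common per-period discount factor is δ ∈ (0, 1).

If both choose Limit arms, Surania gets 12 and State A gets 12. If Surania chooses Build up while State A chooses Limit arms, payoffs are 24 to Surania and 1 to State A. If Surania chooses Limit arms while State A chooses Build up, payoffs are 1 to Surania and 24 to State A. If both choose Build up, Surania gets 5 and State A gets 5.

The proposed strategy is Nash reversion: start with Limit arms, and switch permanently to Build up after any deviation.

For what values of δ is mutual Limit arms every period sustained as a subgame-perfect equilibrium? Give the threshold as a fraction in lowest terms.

Under grim trigger the critical discount factor is (T−C)/(T−P) with T = 24, C = 12, P = 5.
δ* = (24−12)/(24−5) = 12/19.

12/19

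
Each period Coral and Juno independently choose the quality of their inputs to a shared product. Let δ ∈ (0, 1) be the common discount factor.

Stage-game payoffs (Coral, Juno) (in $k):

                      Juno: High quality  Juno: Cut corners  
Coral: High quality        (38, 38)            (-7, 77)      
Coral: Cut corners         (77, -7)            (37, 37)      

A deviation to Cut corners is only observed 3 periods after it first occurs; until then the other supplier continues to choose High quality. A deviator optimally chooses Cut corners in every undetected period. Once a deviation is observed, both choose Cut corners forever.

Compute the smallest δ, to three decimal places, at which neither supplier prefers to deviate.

0.992

A deviator earns 77 for 3 periods, then 37 forever; cooperating earns 38 forever. Multiplying the IC by (1−δ):
38 ≥ 77(1−δ^3) + 37δ^3, so 40·δ^3 ≥ 39 and δ^3 ≥ 39/40.
δ ≥ (39/40)^(1/3) ≈ 0.992.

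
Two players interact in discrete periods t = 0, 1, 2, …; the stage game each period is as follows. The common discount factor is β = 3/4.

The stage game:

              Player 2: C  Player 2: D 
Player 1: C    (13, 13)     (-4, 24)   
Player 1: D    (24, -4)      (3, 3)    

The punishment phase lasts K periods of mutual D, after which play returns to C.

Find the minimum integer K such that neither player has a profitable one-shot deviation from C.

2

Need Σ_{k=1}^{K} β^k ≥ (24−13)/(13−3) = 1.1000 at β = 3/4.
At K = 1 the sum is 0.7500 < 1.1000; at K = 2 it is 1.3125 ≥ 1.1000.
So the minimum punishment length is K = 2.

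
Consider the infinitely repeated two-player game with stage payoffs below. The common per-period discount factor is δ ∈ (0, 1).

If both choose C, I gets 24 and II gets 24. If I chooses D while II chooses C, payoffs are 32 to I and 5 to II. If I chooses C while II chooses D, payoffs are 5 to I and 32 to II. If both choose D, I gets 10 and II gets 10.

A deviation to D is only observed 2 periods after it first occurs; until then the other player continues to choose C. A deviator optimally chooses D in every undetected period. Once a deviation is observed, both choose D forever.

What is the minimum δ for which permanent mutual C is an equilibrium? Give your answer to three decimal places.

A deviator earns 32 for 2 periods, then 10 forever; cooperating earns 24 forever. Multiplying the IC by (1−δ):
24 ≥ 32(1−δ^2) + 10δ^2, so 22·δ^2 ≥ 8 and δ^2 ≥ 4/11.
δ ≥ (4/11)^(1/2) ≈ 0.603.

0.603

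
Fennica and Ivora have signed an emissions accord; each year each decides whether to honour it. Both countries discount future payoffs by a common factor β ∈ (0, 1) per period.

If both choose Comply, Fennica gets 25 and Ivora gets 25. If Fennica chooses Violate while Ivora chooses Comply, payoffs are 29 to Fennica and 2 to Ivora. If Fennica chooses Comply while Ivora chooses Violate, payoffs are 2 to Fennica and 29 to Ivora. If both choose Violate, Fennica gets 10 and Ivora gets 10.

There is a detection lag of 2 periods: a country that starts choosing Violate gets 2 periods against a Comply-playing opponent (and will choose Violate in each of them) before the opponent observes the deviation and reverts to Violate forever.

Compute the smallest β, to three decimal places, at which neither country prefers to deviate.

0.459

Deviating for the 2 undetected periods gains 29−25 = 4 per period over cooperation, then loses 25−10 = 15 per period forever once punishment starts.
Gain: 4(1 + β + … + β^1); loss: 15·β^2/(1−β).
No profitable deviation ⇔ 4(1−β^2) ≤ 15·β^2, i.e. β^2 ≥ 4/(4+15) = 4/19.
Hence β ≥ (4/19)^(1/2) ≈ 0.459.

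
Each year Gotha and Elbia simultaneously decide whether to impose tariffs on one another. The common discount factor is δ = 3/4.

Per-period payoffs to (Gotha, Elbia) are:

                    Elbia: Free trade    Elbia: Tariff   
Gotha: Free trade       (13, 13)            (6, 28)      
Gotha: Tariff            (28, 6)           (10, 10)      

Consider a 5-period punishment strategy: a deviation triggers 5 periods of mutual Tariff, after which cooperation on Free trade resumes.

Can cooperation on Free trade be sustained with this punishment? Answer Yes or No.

IC: δ+…+δ^5 ≥ (28−13)/(13−10) = 5.
At δ = 3/4: partial sum = 2.2881 < 5.0000. Cooperation not sustainable.

No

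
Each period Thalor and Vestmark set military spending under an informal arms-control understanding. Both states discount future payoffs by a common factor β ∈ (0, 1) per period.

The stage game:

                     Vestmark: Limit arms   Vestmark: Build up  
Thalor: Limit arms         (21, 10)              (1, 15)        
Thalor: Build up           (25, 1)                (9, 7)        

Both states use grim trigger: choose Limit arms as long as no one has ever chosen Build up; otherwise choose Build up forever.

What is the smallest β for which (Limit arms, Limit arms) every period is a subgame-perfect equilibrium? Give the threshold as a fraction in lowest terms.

5/8

Thalor's threshold: (25−21)/(25−9) = 1/4.
Vestmark's threshold: (15−10)/(15−7) = 5/8.
1/4 < 5/8, so Vestmark binds and β* = 5/8.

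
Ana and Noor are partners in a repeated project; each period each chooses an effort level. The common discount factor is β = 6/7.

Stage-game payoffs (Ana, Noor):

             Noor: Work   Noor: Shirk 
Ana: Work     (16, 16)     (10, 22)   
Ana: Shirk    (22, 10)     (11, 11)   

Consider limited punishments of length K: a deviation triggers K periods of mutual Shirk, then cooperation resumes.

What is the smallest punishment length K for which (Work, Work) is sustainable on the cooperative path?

IC: β(1−β^K)/(1−β) ≥ (22−16)/(16−11) = 6/5.
With β = 6/7: need 1 − β^K ≥ 6/5·(1−6/7)/(6/7), i.e. β^K ≤ 0.8000.
Since (6/7)^1 = 0.8571 and (6/7)^2 = 0.7347, the smallest such K is 2.

2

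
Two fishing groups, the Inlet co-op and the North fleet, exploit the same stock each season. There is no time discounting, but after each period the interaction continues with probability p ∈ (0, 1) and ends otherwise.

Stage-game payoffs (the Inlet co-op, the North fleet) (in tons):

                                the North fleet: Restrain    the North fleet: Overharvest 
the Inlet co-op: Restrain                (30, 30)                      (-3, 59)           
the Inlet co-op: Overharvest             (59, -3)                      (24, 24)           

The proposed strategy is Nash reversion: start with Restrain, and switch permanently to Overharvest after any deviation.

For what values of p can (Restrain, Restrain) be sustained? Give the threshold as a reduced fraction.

29/35

Expected cooperation value is 30 + p·30 + p²·30 + … = 30/(1−p); deviation gives 59 + p·24/(1−p).
30 ≥ 59(1−p) + 24p ⇒ 35p ≥ 29 ⇒ p ≥ 29/35.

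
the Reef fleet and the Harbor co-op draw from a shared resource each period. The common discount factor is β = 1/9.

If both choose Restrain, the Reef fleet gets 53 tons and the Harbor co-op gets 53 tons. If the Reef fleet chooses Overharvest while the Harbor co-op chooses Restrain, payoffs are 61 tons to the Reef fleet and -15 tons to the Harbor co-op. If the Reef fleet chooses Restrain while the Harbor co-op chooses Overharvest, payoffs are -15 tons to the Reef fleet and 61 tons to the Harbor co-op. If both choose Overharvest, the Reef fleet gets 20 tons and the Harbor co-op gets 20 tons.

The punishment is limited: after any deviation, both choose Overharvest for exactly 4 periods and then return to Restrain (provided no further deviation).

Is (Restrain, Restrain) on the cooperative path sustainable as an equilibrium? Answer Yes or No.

IC: β+…+β^4 ≥ (61−53)/(53−20) = 8/33.
At β = 1/9: partial sum = 0.1250 < 0.2424. Cooperation not sustainable.

No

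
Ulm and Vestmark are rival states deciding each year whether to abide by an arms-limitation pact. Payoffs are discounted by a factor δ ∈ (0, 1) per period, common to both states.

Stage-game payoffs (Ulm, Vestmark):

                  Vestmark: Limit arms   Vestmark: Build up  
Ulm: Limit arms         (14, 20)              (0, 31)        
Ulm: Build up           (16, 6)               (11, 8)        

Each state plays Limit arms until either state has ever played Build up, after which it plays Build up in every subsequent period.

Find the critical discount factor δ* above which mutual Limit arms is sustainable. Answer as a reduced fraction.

For Ulm: deviation gain 16−14 = 2, per-period punishment loss 14−11 = 3. IC gives δ ≥ 2/5.
For Vestmark: gain 11, loss 12 per period, so δ ≥ 11/23.
The tighter constraint is Vestmark's, so cooperation needs δ ≥ 11/23.

11/23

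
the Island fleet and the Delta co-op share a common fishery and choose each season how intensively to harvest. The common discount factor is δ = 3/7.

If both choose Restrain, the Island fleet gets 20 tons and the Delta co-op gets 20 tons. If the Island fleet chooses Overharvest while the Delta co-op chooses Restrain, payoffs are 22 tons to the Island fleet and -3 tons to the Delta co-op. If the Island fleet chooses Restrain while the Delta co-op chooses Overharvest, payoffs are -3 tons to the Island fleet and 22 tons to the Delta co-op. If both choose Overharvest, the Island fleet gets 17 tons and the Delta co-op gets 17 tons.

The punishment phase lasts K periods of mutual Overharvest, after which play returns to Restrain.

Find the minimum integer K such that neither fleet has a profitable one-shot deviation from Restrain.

3

Need Σ_{k=1}^{K} δ^k ≥ (22−20)/(20−17) = 0.6667 at δ = 3/7.
At K = 2 the sum is 0.6122 < 0.6667; at K = 3 it is 0.6910 ≥ 0.6667.
So the minimum punishment length is K = 3.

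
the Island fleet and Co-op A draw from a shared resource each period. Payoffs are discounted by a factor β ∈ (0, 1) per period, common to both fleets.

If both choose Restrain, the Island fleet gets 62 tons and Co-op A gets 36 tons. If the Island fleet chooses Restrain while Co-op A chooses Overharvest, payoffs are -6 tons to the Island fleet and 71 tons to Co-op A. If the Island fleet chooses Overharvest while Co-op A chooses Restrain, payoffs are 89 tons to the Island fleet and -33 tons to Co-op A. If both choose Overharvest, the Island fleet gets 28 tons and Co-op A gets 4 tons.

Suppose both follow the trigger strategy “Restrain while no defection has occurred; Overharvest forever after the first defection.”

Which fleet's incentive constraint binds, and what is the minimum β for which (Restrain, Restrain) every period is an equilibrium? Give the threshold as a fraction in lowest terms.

the Island fleet's threshold: (89−62)/(89−28) = 27/61.
Co-op A's threshold: (71−36)/(71−4) = 35/67.
27/61 < 35/67, so Co-op A binds and β* = 35/67.

Co-op A; β ≥ 35/67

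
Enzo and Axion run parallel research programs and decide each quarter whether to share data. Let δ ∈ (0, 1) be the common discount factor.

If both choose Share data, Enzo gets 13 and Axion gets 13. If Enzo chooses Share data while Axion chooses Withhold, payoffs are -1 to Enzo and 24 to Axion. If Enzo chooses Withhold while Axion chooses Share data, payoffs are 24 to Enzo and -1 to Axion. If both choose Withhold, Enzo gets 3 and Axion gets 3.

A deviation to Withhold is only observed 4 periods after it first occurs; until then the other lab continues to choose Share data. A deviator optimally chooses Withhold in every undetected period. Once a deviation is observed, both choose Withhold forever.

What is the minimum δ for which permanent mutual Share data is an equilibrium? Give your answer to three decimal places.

The best deviation is to choose Withhold for all 4 undetected periods, earning 24 each, then 3 forever once detected.
Deviation value: 24(1−δ^4)/(1−δ) + 3δ^4/(1−δ); cooperation value: 13/(1−δ).
IC: 13 ≥ 24(1−δ^4) + 3δ^4 = 24 − 21δ^4.
So δ^4 ≥ 11/21, giving δ ≥ (11/21)^(1/4) ≈ 0.851.

0.851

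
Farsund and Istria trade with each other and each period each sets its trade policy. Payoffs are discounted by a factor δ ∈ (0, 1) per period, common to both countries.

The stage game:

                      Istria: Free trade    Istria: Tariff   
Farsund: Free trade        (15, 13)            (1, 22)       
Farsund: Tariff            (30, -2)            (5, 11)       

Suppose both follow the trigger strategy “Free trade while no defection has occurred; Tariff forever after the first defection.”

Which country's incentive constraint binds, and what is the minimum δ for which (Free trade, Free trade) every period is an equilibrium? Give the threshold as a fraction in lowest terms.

Istria; δ ≥ 9/11

For Farsund: deviation gain 30−15 = 15, per-period punishment loss 15−5 = 10. IC gives δ ≥ 15/25 = 3/5.
For Istria: gain 9, loss 2 per period, so δ ≥ 9/11.
The tighter constraint is Istria's, so cooperation needs δ ≥ 9/11.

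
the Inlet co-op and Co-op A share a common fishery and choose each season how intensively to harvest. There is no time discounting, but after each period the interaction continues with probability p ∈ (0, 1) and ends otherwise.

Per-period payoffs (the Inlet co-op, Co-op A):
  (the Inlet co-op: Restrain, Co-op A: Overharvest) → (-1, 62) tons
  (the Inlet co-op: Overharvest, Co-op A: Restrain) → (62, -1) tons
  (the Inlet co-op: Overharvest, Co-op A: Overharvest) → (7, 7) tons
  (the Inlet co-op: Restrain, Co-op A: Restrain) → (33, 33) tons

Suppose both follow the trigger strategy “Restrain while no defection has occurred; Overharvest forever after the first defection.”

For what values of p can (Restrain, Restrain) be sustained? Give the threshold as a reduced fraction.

Expected cooperation value is 33 + p·33 + p²·33 + … = 33/(1−p); deviation gives 62 + p·7/(1−p).
33 ≥ 62(1−p) + 7p ⇒ 55p ≥ 29 ⇒ p ≥ 29/55.

29/55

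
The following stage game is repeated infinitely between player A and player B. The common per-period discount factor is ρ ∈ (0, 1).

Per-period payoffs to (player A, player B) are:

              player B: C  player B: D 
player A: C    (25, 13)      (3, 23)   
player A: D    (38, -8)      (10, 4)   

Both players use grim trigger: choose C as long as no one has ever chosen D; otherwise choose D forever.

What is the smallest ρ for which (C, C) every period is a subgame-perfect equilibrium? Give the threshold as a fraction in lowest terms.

10/19

player A: cooperation gives 25 each period; deviation gives 38 once then 10 forever.
  25/(1−ρ) ≥ 38 + 10ρ/(1−ρ) ⇒ ρ ≥ 13/28.
player B: cooperation gives 13 each period; deviation gives 23 once then 4 forever.
  ρ ≥ 10/19.
Both must hold, so the binding constraint is player B's: ρ ≥ 10/19.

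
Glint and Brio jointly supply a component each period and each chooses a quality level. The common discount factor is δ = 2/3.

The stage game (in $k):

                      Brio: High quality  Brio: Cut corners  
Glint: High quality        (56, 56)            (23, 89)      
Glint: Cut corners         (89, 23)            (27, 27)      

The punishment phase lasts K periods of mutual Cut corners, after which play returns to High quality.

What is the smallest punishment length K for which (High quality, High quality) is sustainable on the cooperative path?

No profitable deviation requires (56−27)(δ+…+δ^K) ≥ 89−56, i.e. δ+…+δ^K ≥ 33/29 ≈ 1.1379.
With δ = 2/3, the partial sums are K=1: 0.6667, K=2: 1.1111, K=3: 1.4074.
K = 3 is the first length at which the sum reaches 1.1379.

3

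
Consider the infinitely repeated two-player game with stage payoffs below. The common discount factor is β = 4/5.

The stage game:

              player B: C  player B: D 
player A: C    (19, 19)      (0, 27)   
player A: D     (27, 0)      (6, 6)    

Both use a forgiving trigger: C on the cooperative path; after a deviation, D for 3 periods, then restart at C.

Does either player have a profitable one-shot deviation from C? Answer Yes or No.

IC: β+…+β^3 ≥ (27−19)/(19−6) = 8/13.
At β = 4/5: partial sum = 1.9520 ≥ 0.6154. Cooperation sustainable.

No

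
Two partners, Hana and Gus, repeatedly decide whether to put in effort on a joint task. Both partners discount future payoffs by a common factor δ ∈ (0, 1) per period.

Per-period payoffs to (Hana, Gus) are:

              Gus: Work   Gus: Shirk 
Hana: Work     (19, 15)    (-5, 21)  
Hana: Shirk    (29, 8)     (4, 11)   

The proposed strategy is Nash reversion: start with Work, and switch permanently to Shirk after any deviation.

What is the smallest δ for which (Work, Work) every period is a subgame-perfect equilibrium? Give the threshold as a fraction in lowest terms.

3/5

Hana's threshold: (29−19)/(29−4) = 2/5.
Gus's threshold: (21−15)/(21−11) = 3/5.
2/5 < 3/5, so Gus binds and δ* = 3/5.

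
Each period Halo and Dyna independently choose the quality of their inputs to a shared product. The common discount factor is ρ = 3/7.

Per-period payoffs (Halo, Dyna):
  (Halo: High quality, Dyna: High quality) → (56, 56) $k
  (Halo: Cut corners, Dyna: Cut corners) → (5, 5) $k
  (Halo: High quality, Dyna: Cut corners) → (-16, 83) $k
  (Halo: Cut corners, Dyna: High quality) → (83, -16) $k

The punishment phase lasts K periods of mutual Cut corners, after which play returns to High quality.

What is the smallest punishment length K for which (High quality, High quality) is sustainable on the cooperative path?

No profitable deviation requires (56−5)(ρ+…+ρ^K) ≥ 83−56, i.e. ρ+…+ρ^K ≥ 9/17 ≈ 0.5294.
With ρ = 3/7, the partial sums are K=1: 0.4286, K=2: 0.6122.
K = 2 is the first length at which the sum reaches 0.5294.

2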